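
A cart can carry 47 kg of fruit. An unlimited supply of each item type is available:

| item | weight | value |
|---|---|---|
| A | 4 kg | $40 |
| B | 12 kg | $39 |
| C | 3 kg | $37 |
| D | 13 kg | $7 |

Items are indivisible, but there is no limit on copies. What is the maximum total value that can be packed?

$561

Best value-per-unit is C at 37/3; filling with it alone gives 15×37 = 555.
Optimal mix: 2×A + 13×C → weight 47, value 561.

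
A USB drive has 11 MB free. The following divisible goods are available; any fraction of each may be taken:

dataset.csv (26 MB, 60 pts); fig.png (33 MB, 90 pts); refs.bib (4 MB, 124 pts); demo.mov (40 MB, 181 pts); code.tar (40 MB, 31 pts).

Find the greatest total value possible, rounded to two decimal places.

155.68

Take in order of value per unit:
- refs.bib (124/4 per unit): all 4 → value 124, running total 124.00
- demo.mov (181/40 per unit): 7 of 40 → value 7×181/40 = 31.6750, running total 155.68
Total 155.68.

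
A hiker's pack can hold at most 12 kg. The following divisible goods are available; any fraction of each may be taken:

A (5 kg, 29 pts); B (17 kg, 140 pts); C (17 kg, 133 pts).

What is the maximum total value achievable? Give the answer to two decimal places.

Take in order of value per unit:
- B (140/17 per unit): 12 of 17 → value 12×140/17 = 98.8235, running total 98.82
Total 98.82.

98.82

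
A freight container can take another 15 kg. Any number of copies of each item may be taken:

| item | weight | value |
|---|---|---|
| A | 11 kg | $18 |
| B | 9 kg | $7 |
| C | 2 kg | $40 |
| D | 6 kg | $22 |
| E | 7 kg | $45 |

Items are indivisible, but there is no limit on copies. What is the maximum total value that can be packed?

$280

Best value-per-unit is C at 40/2, and filling with it alone uses weight 7×2=14. No mix of the others beats 7×40 = 280.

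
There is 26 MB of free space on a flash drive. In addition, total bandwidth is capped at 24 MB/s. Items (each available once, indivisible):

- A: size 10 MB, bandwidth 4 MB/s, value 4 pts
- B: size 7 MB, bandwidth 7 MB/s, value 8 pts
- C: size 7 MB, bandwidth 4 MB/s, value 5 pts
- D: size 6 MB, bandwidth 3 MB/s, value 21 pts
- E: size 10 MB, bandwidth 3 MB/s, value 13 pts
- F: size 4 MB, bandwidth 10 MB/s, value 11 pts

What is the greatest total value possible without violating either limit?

45 pts

Feasible sets respecting both limits:
- B+C+D+F: size 24, bandwidth 24, value 45
- D+E+F: size 20, bandwidth 16, value 45
- B+D+E: size 23, bandwidth 13, value 42
Best: 45 pts.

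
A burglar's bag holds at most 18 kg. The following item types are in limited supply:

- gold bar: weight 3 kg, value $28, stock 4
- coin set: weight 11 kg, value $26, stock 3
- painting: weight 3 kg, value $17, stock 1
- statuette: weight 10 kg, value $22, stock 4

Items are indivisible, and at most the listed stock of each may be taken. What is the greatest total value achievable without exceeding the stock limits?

Top feasible selections:
- 4×gold bar + 1×painting: weight 15, value 129
- 4×gold bar: weight 12, value 112
Best: $129.

$129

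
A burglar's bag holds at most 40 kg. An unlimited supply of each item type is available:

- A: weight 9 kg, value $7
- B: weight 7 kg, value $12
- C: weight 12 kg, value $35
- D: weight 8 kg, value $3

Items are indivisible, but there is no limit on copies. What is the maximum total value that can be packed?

Best value-per-unit is C at 35/12, and filling with it alone uses weight 3×12=36. No mix of the others beats 3×35 = 105.

$105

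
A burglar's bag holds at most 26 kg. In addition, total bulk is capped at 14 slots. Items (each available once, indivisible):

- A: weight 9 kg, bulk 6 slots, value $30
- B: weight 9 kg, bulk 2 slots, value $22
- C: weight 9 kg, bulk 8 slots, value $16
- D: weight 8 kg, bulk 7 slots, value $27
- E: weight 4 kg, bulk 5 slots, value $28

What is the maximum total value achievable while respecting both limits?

Feasible sets respecting both limits:
- A+B+E: weight 22, bulk 13, value 80
- B+D+E: weight 21, bulk 14, value 77
- A+E: weight 13, bulk 11, value 58
Best: $80.

$80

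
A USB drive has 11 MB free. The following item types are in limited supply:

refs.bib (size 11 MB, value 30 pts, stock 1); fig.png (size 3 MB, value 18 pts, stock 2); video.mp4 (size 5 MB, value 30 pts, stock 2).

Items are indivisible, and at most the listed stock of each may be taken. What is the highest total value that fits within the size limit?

66 pts

Best selections within size 11 and stock limits:
- 2×fig.png + 1×video.mp4: size 11, value 66
- 2×video.mp4: size 10, value 60
- 1×fig.png + 1×video.mp4: size 8, value 48
Best: 66 pts.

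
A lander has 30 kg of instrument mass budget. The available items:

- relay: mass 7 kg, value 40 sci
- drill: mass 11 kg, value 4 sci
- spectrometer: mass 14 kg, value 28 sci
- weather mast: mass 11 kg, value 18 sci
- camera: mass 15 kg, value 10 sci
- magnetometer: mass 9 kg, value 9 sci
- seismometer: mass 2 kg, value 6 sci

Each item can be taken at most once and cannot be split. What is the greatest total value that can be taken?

Check high-value combinations within 30 kg:
- relay+spectrometer+magnetometer: mass 7+14+9=30, value 40+28+9=77
- relay+spectrometer+seismometer: mass 7+14+2=23, value 40+28+6=74
- relay+weather mast+magnetometer+seismometer: mass 7+11+9+2=29, value 40+18+9+6=73
Best: 77 sci.

77 sci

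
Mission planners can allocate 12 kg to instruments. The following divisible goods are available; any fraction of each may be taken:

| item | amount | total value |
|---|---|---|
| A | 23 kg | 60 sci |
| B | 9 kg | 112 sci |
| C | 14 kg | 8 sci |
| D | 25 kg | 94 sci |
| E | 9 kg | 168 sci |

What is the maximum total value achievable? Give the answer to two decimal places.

Take in order of value per unit:
- E (168/9 per unit): all 9 → value 168, running total 168.00
- B (112/9 per unit): 3 of 9 → value 3×112/9 = 37.3333, running total 205.33
Total 205.33.

205.33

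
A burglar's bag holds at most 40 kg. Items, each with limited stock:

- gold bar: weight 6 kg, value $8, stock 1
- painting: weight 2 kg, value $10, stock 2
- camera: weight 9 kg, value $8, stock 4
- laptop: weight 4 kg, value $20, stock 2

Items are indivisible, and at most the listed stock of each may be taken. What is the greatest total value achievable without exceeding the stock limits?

$84

Top feasible selections:
- 1×gold bar + 2×painting + 2×camera + 2×laptop: weight 36, value 84
- 2×painting + 3×camera + 2×laptop: weight 39, value 84
- 1×gold bar + 2×painting + 1×camera + 2×laptop: weight 27, value 76
Best: $84.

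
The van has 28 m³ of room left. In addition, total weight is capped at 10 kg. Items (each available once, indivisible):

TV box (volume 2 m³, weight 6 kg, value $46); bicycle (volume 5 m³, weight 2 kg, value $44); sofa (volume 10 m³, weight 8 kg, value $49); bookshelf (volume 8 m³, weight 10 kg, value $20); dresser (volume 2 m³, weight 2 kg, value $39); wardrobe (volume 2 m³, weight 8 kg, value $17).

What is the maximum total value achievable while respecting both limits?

$129

Feasible sets respecting both limits:
- TV box+bicycle+dresser: volume 9, weight 10, value 129
- bicycle+sofa: volume 15, weight 10, value 93
- TV box+bicycle: volume 7, weight 8, value 90
- sofa+dresser: volume 12, weight 10, value 88
Best: $129.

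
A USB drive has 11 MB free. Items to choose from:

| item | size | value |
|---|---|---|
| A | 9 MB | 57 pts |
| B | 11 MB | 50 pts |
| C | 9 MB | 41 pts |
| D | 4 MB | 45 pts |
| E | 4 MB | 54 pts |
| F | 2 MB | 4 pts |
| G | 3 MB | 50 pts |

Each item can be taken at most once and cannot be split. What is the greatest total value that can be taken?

149 pts

Check high-value combinations within 11 MB:
- D+E+G: size 4+4+3=11, value 45+54+50=149
- E+F+G: size 4+2+3=9, value 54+4+50=108
- E+G: size 4+3=7, value 54+50=104
- D+E+F: size 4+4+2=10, value 45+54+4=103
Best: 149 pts.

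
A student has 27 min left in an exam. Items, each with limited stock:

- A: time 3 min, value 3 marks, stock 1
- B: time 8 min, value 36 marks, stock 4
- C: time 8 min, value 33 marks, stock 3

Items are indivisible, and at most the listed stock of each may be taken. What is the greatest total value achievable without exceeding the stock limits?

111 marks

Top feasible selections:
- 1×A + 3×B: time 27, value 111
- 3×B: time 24, value 108
- 1×A + 2×B + 1×C: time 27, value 108
- 2×B + 1×C: time 24, value 105
Best: 111 marks.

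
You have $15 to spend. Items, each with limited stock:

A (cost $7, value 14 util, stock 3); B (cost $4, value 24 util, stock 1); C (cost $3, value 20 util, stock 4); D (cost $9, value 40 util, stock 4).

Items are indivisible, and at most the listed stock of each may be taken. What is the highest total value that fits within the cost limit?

84 util

Top feasible selections:
- 1×B + 3×C: cost 13, value 84
- 4×C: cost 12, value 80
- 2×C + 1×D: cost 15, value 80
Best: 84 util.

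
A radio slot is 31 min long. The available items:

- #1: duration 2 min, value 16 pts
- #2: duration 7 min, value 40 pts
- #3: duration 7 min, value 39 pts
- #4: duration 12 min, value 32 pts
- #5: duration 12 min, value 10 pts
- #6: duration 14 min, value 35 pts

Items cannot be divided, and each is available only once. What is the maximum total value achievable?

Check high-value combinations within 31 min:
- #1+#2+#3+#6: duration 2+7+7+14=30, value 16+40+39+35=130
- #1+#2+#3+#4: duration 2+7+7+12=28, value 16+40+39+32=127
- #2+#3+#6: duration 7+7+14=28, value 40+39+35=114
- #2+#3+#4: duration 7+7+12=26, value 40+39+32=111
- #1+#2+#3+#5: duration 2+7+7+12=28, value 16+40+39+10=105
Best: 130 pts.

130 pts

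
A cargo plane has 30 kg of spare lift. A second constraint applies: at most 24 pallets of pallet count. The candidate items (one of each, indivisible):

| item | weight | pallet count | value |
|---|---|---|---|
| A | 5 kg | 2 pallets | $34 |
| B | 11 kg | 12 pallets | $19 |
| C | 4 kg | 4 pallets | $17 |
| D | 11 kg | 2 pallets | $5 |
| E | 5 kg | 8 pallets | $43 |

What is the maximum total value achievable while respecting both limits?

$99

Feasible sets respecting both limits:
- A+C+D+E: weight 25, pallet count 16, value 99
- A+B+E: weight 21, pallet count 22, value 96
- A+C+E: weight 14, pallet count 14, value 94
Best: $99.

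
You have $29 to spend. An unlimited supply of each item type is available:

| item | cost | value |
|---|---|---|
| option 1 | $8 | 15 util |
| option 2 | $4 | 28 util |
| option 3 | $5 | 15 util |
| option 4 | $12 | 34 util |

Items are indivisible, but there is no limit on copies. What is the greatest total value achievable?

196 util

Best value-per-unit is option 2 at 28/4, and filling with it alone uses cost 7×4=28. No mix of the others beats 7×28 = 196.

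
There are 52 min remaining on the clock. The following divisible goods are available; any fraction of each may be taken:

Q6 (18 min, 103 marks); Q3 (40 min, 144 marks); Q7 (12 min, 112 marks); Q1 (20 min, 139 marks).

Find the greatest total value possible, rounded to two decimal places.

Take in order of value per unit:
- Q7 (112/12 per unit): all 12 → value 112, running total 112.00
- Q1 (139/20 per unit): all 20 → value 139, running total 251.00
- Q6 (103/18 per unit): all 18 → value 103, running total 354.00
- Q3 (144/40 per unit): 2 of 40 → value 2×144/40 = 7.2000, running total 361.20
Total 361.20.

361.20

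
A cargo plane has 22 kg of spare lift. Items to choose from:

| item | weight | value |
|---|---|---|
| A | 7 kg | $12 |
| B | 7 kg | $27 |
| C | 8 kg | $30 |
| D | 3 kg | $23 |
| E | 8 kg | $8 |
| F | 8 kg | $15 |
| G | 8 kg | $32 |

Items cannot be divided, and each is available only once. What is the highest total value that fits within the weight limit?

$85

Check high-value combinations within 22 kg:
- C+D+G: weight 8+3+8=19, value 30+23+32=85
- B+D+G: weight 7+3+8=18, value 27+23+32=82
- B+C+D: weight 7+8+3=18, value 27+30+23=80
Best: $85.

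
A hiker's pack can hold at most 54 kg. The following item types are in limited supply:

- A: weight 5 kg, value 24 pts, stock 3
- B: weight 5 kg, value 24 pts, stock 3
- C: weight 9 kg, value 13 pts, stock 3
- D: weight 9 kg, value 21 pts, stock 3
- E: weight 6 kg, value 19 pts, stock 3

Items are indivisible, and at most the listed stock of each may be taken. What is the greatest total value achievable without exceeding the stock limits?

205 pts

Top feasible selections:
- 3×A + 3×B + 2×D + 1×E: weight 54, value 205
- 3×A + 3×B + 1×D + 2×E: weight 51, value 203
- 3×A + 3×B + 3×E: weight 48, value 201
Best: 205 pts.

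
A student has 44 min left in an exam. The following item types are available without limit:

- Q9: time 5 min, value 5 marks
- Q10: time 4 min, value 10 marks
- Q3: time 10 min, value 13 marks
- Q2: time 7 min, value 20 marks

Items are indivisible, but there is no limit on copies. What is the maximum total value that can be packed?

120 marks

Best value-per-unit is Q2 at 20/7; filling with it alone gives 6×20 = 120.
Optimal mix: 4×Q10 + 4×Q2 → time 44, value 120.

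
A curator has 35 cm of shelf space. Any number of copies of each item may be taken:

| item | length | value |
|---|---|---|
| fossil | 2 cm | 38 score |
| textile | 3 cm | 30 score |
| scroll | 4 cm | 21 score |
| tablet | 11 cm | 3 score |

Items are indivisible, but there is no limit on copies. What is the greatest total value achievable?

646 score

Best value-per-unit is fossil at 38/2, and filling with it alone uses length 17×2=34. No mix of the others beats 17×38 = 646.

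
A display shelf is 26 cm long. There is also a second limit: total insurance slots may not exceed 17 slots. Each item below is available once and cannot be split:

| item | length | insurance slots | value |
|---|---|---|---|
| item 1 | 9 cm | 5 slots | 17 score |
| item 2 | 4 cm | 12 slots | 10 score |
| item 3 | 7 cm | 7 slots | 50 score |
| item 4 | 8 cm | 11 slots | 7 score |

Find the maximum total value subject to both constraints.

67 score

Feasible sets respecting both limits:
- item 1+item 3: length 16, insurance slots 12, value 67
- item 3: length 7, insurance slots 7, value 50
- item 1+item 2: length 13, insurance slots 17, value 27
Best: 67 score.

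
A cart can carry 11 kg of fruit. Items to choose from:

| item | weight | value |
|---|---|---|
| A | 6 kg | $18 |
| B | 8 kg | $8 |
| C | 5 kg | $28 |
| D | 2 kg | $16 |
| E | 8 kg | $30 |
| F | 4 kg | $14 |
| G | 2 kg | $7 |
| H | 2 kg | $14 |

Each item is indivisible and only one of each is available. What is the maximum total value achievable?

This is a 0/1 knapsack; check combinations near the capacity.
- C+D+G+H: weight 5+2+2+2=11, value 28+16+7+14=65
- C+D+H: weight 5+2+2=9, value 28+16+14=58
- C+D+F: weight 5+2+4=11, value 28+16+14=58
- C+F+H: weight 5+4+2=11, value 28+14+14=56
Best: $65.

$65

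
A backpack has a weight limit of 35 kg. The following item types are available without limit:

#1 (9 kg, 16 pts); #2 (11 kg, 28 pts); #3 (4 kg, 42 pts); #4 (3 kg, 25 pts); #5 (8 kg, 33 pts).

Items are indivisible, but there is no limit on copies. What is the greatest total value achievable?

Best value-per-unit is #3 at 42/4; filling with it alone gives 8×42 = 336.
Optimal mix: 8×#3 + 1×#4 → weight 35, value 361.

361 pts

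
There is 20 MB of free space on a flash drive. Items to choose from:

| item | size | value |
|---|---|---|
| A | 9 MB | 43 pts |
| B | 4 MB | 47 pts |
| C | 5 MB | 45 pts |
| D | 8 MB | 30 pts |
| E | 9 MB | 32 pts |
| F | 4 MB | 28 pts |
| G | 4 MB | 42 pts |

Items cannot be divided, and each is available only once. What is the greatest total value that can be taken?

Check high-value combinations within 20 MB:
- B+C+F+G: size 4+5+4+4=17, value 47+45+28+42=162
- B+D+F+G: size 4+8+4+4=20, value 47+30+28+42=147
- A+B+C: size 9+4+5=18, value 43+47+45=135
- B+C+G: size 4+5+4=13, value 47+45+42=134
Best: 162 pts.

162 pts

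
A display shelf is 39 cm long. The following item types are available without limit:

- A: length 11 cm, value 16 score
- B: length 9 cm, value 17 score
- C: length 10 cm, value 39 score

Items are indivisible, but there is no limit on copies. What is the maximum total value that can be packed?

Best value-per-unit is C at 39/10; filling with it alone gives 3×39 = 117.
Optimal mix: 1×B + 3×C → length 39, value 134.

134 score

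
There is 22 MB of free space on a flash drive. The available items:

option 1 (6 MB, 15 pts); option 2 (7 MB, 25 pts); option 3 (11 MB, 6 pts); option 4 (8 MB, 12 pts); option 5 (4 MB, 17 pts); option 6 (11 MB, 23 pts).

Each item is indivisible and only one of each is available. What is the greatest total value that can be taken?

Check high-value combinations within 22 MB:
- option 2+option 5+option 6: size 7+4+11=22, value 25+17+23=65
- option 1+option 2+option 5: size 6+7+4=17, value 15+25+17=57
- option 1+option 5+option 6: size 6+4+11=21, value 15+17+23=55
- option 2+option 4+option 5: size 7+8+4=19, value 25+12+17=54
- option 1+option 2+option 4: size 6+7+8=21, value 15+25+12=52
Best: 65 pts.

65 pts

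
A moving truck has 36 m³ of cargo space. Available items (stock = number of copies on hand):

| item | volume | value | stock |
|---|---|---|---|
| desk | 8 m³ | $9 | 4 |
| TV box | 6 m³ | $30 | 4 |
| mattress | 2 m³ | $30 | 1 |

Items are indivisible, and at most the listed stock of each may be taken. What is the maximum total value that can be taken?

$159

Best selections within volume 36 and stock limits:
- 1×desk + 4×TV box + 1×mattress: volume 34, value 159
- 4×TV box + 1×mattress: volume 26, value 150
- 2×desk + 3×TV box + 1×mattress: volume 36, value 138
Best: $159.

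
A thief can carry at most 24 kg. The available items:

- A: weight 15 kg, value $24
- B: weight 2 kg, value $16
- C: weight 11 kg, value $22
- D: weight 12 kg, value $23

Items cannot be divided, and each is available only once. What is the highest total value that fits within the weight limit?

This is a 0/1 knapsack; check combinations near the capacity.
- C+D: weight 11+12=23, value 22+23=45
- A+B: weight 15+2=17, value 24+16=40
- B+D: weight 2+12=14, value 16+23=39
Best: $45.

$45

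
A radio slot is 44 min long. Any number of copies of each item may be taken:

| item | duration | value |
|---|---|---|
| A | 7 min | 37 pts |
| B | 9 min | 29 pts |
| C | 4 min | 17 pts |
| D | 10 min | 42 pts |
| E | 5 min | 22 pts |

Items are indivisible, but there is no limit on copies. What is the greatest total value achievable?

224 pts

Best value-per-unit is A at 37/7; filling with it alone gives 6×37 = 222.
Optimal mix: 5×A + 1×C + 1×E → duration 44, value 224.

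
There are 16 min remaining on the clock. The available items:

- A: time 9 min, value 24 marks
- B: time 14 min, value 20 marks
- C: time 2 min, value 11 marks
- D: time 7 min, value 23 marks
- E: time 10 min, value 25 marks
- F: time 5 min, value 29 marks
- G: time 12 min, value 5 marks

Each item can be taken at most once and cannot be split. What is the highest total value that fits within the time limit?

Check high-value combinations within 16 min:
- A+C+F: time 9+2+5=16, value 24+11+29=64
- C+D+F: time 2+7+5=14, value 11+23+29=63
- E+F: time 10+5=15, value 25+29=54
Best: 64 marks.

64 marks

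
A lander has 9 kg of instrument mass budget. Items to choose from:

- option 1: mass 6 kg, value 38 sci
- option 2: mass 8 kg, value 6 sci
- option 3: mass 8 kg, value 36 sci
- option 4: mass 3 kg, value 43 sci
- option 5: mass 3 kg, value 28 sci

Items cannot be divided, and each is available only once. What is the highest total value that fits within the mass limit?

81 sci

Check high-value combinations within 9 kg:
- option 1+option 4: mass 6+3=9, value 38+43=81
- option 4+option 5: mass 3+3=6, value 43+28=71
- option 1+option 5: mass 6+3=9, value 38+28=66
Best: 81 sci.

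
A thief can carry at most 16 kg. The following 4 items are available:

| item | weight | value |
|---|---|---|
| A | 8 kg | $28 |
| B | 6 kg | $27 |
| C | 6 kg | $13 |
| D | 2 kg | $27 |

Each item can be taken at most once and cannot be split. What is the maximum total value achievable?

Check high-value combinations within 16 kg:
- A+B+D: weight 8+6+2=16, value 28+27+27=82
- A+C+D: weight 8+6+2=16, value 28+13+27=68
- B+C+D: weight 6+6+2=14, value 27+13+27=67
Best: $82.

$82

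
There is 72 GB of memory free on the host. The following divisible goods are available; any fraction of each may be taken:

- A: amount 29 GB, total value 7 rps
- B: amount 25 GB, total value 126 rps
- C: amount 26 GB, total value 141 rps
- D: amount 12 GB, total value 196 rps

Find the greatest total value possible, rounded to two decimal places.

465.17

Take in order of value per unit:
- D (196/12 per unit): all 12 → value 196, running total 196.00
- C (141/26 per unit): all 26 → value 141, running total 337.00
- B (126/25 per unit): all 25 → value 126, running total 463.00
- A (7/29 per unit): 9 of 29 → value 9×7/29 = 2.1724, running total 465.17
Total 465.17.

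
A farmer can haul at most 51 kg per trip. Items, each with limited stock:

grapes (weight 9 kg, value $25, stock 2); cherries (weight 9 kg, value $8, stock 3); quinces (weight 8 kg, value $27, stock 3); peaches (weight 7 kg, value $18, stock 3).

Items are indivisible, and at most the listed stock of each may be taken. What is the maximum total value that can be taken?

Top feasible selections:
- 2×grapes + 3×quinces + 1×peaches: weight 49, value 149
- 1×grapes + 3×quinces + 2×peaches: weight 47, value 142
- 2×grapes + 2×quinces + 2×peaches: weight 48, value 140
Best: $149.

$149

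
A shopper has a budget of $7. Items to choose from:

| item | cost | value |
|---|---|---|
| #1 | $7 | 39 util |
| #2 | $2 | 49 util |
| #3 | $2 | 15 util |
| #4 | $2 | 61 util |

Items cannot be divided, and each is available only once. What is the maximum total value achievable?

125 util

This is a 0/1 knapsack; check combinations near the capacity.
- #2+#3+#4: cost 2+2+2=6, value 49+15+61=125
- #2+#4: cost 2+2=4, value 49+61=110
- #3+#4: cost 2+2=4, value 15+61=76
- #2+#3: cost 2+2=4, value 49+15=64
Best: 125 util.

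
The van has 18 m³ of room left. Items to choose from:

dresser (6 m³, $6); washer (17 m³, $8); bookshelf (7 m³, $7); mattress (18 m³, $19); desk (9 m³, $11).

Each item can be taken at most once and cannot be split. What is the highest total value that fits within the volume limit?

This is a 0/1 knapsack; check combinations near the capacity.
- mattress: volume 18, value 19
- bookshelf+desk: volume 7+9=16, value 7+11=18
- dresser+desk: volume 6+9=15, value 6+11=17
Best: $19.

$19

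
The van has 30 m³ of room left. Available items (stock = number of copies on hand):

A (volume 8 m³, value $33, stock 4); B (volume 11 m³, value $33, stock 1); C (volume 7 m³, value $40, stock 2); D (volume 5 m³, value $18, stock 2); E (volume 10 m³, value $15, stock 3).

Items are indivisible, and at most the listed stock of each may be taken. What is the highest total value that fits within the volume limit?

$146

Top feasible selections:
- 2×A + 2×C: volume 30, value 146
- 1×A + 2×C + 1×D: volume 27, value 131
- 1×B + 2×C + 1×D: volume 30, value 131
Best: $146.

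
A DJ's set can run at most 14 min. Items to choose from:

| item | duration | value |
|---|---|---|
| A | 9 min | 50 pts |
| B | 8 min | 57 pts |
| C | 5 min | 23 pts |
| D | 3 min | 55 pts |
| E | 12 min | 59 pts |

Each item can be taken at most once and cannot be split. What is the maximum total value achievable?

112 pts

Check high-value combinations within 14 min:
- B+D: duration 8+3=11, value 57+55=112
- A+D: duration 9+3=12, value 50+55=105
- B+C: duration 8+5=13, value 57+23=80
Best: 112 pts.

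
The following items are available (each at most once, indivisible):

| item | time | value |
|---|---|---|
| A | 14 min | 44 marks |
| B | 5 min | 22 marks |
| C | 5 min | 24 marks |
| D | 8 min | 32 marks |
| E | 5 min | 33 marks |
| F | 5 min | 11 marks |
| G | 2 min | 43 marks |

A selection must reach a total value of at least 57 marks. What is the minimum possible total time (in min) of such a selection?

Subsets with value ≥ 57, sorted by total time:
- E+G: time 7, value 76
- C+G: time 7, value 67
- B+G: time 7, value 65
Minimum time: 7 min.

7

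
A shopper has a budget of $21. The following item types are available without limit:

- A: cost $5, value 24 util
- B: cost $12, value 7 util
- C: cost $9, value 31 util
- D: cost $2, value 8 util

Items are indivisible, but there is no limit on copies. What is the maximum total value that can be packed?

96 util

Best value-per-unit is A at 24/5, and filling with it alone uses cost 4×5=20. No mix of the others beats 4×24 = 96.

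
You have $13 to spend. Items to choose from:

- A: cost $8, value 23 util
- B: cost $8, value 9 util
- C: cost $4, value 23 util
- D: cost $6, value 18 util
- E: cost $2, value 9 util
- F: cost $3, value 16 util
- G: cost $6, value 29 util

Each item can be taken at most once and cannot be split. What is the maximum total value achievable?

Check high-value combinations within $13:
- C+F+G: cost 4+3+6=13, value 23+16+29=68
- C+E+G: cost 4+2+6=12, value 23+9+29=61
- C+D+F: cost 4+6+3=13, value 23+18+16=57
- E+F+G: cost 2+3+6=11, value 9+16+29=54
- C+G: cost 4+6=10, value 23+29=52
Best: 68 util.

68 util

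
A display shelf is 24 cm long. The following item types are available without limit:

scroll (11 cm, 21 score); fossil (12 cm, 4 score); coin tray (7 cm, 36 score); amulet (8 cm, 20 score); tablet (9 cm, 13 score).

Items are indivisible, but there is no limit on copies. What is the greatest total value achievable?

108 score

Best value-per-unit is coin tray at 36/7, and filling with it alone uses length 3×7=21. No mix of the others beats 3×36 = 108.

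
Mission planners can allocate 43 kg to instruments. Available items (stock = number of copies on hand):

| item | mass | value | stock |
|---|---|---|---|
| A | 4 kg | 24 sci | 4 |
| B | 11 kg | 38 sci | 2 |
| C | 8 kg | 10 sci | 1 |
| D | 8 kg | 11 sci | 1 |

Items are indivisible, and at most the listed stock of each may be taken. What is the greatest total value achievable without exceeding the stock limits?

Best selections within mass 43 and stock limits:
- 4×A + 2×B: mass 38, value 172
- 3×A + 2×B + 1×D: mass 42, value 159
- 3×A + 2×B + 1×C: mass 42, value 158
Best: 172 sci.

172 sci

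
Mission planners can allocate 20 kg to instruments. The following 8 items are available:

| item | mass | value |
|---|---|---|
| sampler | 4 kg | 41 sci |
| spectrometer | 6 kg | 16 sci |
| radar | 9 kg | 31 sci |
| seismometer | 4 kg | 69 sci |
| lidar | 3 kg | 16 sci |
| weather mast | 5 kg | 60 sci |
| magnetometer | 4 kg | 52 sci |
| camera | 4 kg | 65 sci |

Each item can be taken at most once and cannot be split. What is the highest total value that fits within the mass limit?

Check high-value combinations within 20 kg:
- seismometer+lidar+weather mast+magnetometer+camera: mass 4+3+5+4+4=20, value 69+16+60+52+65=262
- sampler+seismometer+lidar+weather mast+camera: mass 4+4+3+5+4=20, value 41+69+16+60+65=251
- seismometer+weather mast+magnetometer+camera: mass 4+5+4+4=17, value 69+60+52+65=246
Best: 262 sci.

262 sci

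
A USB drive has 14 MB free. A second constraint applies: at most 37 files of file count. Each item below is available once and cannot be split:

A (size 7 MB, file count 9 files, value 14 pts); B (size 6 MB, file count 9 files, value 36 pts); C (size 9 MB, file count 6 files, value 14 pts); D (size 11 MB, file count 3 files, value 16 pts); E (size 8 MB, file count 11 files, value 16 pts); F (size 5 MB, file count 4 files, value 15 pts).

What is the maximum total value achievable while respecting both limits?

Feasible sets respecting both limits:
- B+E: size 14, file count 20, value 52
- B+F: size 11, file count 13, value 51
- A+B: size 13, file count 18, value 50
- B: size 6, file count 9, value 36
Best: 52 pts.

52 pts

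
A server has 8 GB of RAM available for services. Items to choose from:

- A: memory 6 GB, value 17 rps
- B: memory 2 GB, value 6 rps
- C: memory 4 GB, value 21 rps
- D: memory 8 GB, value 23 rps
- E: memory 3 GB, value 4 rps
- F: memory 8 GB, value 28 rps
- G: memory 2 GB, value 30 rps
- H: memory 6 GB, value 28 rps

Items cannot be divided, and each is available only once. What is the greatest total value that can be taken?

58 rps

Check high-value combinations within 8 GB:
- G+H: memory 2+6=8, value 30+28=58
- B+C+G: memory 2+4+2=8, value 6+21+30=57
- C+G: memory 4+2=6, value 21+30=51
- A+G: memory 6+2=8, value 17+30=47
- B+E+G: memory 2+3+2=7, value 6+4+30=40
Best: 58 rps.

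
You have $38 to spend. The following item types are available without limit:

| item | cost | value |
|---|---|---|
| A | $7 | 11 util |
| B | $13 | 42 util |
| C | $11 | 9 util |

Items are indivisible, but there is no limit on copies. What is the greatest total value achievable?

95 util

Best value-per-unit is B at 42/13; filling with it alone gives 2×42 = 84.
Optimal mix: 1×A + 2×B → cost 33, value 95.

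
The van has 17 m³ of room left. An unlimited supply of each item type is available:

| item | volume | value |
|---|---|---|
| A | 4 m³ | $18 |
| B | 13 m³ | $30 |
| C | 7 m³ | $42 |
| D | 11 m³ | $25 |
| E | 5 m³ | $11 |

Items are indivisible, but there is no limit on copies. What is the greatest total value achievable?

$84

Best value-per-unit is C at 42/7, and filling with it alone uses volume 2×7=14. No mix of the others beats 2×42 = 84.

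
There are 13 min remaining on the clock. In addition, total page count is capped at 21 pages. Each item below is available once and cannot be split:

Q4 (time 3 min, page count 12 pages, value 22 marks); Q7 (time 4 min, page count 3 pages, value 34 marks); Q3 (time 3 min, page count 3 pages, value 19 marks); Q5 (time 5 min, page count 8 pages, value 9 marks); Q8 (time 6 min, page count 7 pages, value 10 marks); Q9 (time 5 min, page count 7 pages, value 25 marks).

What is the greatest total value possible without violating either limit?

Feasible sets respecting both limits:
- Q7+Q3+Q9: time 12, page count 13, value 78
- Q4+Q7+Q3: time 10, page count 18, value 75
- Q7+Q3+Q8: time 13, page count 13, value 63
- Q7+Q3+Q5: time 12, page count 14, value 62
Best: 78 marks.

78 marks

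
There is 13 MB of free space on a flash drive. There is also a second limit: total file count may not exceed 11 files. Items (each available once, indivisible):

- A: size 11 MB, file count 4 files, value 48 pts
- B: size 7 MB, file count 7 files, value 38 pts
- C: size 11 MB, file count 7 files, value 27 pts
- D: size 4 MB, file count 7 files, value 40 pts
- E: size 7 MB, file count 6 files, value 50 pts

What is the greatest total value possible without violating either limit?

50 pts

Feasible sets respecting both limits:
- E: size 7, file count 6, value 50
- A: size 11, file count 4, value 48
- D: size 4, file count 7, value 40
Best: 50 pts.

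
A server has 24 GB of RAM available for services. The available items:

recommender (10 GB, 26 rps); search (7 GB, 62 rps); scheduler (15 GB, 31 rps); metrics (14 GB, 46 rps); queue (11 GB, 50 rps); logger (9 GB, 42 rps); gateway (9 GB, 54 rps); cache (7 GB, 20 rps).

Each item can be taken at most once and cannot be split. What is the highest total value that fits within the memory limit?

Check high-value combinations within 24 GB:
- search+gateway+cache: memory 7+9+7=23, value 62+54+20=136
- search+logger+cache: memory 7+9+7=23, value 62+42+20=124
- search+gateway: memory 7+9=16, value 62+54=116
Best: 136 rps.

136 rps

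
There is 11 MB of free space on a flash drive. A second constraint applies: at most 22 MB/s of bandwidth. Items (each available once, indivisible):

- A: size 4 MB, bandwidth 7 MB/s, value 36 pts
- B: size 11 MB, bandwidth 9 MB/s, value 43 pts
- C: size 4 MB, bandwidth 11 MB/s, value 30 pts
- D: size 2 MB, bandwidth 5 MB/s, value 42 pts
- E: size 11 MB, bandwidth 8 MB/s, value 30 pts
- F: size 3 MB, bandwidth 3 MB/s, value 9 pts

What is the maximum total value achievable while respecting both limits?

Feasible sets respecting both limits:
- A+D+F: size 9, bandwidth 15, value 87
- C+D+F: size 9, bandwidth 19, value 81
- A+D: size 6, bandwidth 12, value 78
Best: 87 pts.

87 pts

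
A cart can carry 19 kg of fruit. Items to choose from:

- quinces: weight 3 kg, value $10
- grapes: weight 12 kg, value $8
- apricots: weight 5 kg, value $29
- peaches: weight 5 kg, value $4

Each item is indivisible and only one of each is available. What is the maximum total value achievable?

Check high-value combinations within 19 kg:
- quinces+apricots+peaches: weight 3+5+5=13, value 10+29+4=43
- quinces+apricots: weight 3+5=8, value 10+29=39
- grapes+apricots: weight 12+5=17, value 8+29=37
- apricots+peaches: weight 5+5=10, value 29+4=33
- apricots: weight 5, value 29
Best: $43.

$43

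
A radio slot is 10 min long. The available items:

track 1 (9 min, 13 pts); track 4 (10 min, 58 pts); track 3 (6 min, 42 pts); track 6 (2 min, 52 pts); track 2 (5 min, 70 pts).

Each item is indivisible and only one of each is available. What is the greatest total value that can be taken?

Check high-value combinations within 10 min:
- track 6+track 2: duration 2+5=7, value 52+70=122
- track 3+track 6: duration 6+2=8, value 42+52=94
- track 2: duration 5, value 70
Best: 122 pts.

122 pts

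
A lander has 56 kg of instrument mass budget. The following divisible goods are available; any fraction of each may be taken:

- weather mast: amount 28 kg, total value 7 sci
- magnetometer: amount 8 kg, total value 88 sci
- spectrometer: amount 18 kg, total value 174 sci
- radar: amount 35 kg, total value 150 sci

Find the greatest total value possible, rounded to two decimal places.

390.57

Take in order of value per unit:
- magnetometer (88/8 per unit): all 8 → value 88, running total 88.00
- spectrometer (174/18 per unit): all 18 → value 174, running total 262.00
- radar (150/35 per unit): 30 of 35 → value 30×150/35 = 128.5714, running total 390.57
Total 390.57.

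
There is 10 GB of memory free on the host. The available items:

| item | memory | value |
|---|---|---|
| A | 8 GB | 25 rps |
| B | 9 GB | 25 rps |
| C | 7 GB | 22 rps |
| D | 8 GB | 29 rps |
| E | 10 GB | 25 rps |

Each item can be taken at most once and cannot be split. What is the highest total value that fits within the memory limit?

This is a 0/1 knapsack; check combinations near the capacity.
- D: memory 8, value 29
- A: memory 8, value 25
- B: memory 9, value 25
Best: 29 rps.

29 rps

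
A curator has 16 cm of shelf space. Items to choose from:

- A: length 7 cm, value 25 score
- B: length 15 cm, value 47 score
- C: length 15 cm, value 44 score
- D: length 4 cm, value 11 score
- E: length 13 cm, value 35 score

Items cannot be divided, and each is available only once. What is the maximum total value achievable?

47 score

Check high-value combinations within 16 cm:
- B: length 15, value 47
- C: length 15, value 44
- A+D: length 7+4=11, value 25+11=36
Best: 47 score.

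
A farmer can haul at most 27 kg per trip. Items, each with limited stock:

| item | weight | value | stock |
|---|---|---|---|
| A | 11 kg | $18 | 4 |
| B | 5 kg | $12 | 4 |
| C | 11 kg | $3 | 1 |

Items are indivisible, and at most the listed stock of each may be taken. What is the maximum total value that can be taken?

Top feasible selections:
- 1×A + 3×B: weight 26, value 54
- 4×B: weight 20, value 48
- 2×A + 1×B: weight 27, value 48
- 1×A + 2×B: weight 21, value 42
Best: $54.

$54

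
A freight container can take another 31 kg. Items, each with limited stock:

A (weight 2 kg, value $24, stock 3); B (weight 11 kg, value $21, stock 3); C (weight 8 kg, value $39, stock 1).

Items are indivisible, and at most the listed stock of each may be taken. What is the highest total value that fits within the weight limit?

Best selections within weight 31 and stock limits:
- 3×A + 1×B + 1×C: weight 25, value 132
- 3×A + 2×B: weight 28, value 114
- 3×A + 1×C: weight 14, value 111
- 2×A + 1×B + 1×C: weight 23, value 108
Best: $132.

$132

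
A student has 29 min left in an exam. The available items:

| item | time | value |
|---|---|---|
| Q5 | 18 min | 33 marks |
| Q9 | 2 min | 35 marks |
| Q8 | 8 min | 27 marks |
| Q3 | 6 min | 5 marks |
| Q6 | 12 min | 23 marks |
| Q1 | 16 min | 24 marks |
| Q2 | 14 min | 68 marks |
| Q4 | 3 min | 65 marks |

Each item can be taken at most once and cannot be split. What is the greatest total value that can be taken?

195 marks

Check high-value combinations within 29 min:
- Q9+Q8+Q2+Q4: time 2+8+14+3=27, value 35+27+68+65=195
- Q9+Q3+Q2+Q4: time 2+6+14+3=25, value 35+5+68+65=173
- Q9+Q2+Q4: time 2+14+3=19, value 35+68+65=168
Best: 195 marks.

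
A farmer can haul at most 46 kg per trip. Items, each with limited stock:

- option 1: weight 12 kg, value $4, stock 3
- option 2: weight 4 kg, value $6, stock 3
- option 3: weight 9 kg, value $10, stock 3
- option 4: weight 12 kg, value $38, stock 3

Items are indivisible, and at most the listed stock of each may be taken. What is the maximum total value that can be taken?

Top feasible selections:
- 2×option 2 + 3×option 4: weight 44, value 126
- 1×option 3 + 3×option 4: weight 45, value 124
- 1×option 2 + 3×option 4: weight 40, value 120
- 3×option 4: weight 36, value 114
Best: $126.

$126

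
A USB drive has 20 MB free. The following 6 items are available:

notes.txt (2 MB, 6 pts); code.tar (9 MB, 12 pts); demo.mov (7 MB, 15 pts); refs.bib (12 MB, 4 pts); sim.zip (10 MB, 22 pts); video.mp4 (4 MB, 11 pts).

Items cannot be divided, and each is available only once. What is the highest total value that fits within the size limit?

43 pts

Check high-value combinations within 20 MB:
- notes.txt+demo.mov+sim.zip: size 2+7+10=19, value 6+15+22=43
- notes.txt+sim.zip+video.mp4: size 2+10+4=16, value 6+22+11=39
- code.tar+demo.mov+video.mp4: size 9+7+4=20, value 12+15+11=38
- demo.mov+sim.zip: size 7+10=17, value 15+22=37
- code.tar+sim.zip: size 9+10=19, value 12+22=34
Best: 43 pts.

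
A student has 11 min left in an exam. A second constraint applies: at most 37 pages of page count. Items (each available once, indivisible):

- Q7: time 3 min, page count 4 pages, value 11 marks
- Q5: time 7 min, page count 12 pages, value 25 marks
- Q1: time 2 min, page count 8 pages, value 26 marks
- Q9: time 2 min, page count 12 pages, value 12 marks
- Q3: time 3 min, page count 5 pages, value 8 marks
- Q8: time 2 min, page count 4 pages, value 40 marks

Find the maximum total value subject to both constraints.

Feasible sets respecting both limits:
- Q5+Q1+Q8: time 11, page count 24, value 91
- Q7+Q1+Q9+Q8: time 9, page count 28, value 89
- Q1+Q9+Q3+Q8: time 9, page count 29, value 86
- Q7+Q1+Q3+Q8: time 10, page count 21, value 85
Best: 91 marks.

91 marks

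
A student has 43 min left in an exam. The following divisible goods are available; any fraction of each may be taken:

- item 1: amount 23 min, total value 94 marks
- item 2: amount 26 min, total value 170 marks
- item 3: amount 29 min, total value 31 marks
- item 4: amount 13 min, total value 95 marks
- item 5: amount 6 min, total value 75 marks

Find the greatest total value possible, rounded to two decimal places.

Take in order of value per unit:
- item 5 (75/6 per unit): all 6 → value 75, running total 75.00
- item 4 (95/13 per unit): all 13 → value 95, running total 170.00
- item 2 (170/26 per unit): 24 of 26 → value 24×170/26 = 156.9231, running total 326.92
Total 326.92.

326.92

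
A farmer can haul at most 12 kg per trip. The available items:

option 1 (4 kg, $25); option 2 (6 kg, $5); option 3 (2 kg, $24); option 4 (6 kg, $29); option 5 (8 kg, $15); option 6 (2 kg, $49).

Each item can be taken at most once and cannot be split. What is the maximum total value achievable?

$103

Check high-value combinations within 12 kg:
- option 1+option 4+option 6: weight 4+6+2=12, value 25+29+49=103
- option 3+option 4+option 6: weight 2+6+2=10, value 24+29+49=102
- option 1+option 3+option 6: weight 4+2+2=8, value 25+24+49=98
Best: $103.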